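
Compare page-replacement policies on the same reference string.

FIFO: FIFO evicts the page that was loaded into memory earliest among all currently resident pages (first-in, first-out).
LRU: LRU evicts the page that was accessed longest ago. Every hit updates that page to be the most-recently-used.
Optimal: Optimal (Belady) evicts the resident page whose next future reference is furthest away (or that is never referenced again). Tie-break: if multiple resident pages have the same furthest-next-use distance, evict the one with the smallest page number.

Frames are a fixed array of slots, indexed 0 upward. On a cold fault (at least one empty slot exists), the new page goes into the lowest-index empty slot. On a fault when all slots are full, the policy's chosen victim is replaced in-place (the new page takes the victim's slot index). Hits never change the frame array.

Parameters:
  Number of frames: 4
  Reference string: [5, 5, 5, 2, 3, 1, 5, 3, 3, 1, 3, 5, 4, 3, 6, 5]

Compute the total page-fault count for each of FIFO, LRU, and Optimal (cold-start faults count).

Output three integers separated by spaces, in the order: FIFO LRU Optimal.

Answer: 7 6 6

Derivation:
--- FIFO ---
  step 0: ref 5 -> FAULT, frames=[5,-,-,-] (faults so far: 1)
  step 1: ref 5 -> HIT, frames=[5,-,-,-] (faults so far: 1)
  step 2: ref 5 -> HIT, frames=[5,-,-,-] (faults so far: 1)
  step 3: ref 2 -> FAULT, frames=[5,2,-,-] (faults so far: 2)
  step 4: ref 3 -> FAULT, frames=[5,2,3,-] (faults so far: 3)
  step 5: ref 1 -> FAULT, frames=[5,2,3,1] (faults so far: 4)
  step 6: ref 5 -> HIT, frames=[5,2,3,1] (faults so far: 4)
  step 7: ref 3 -> HIT, frames=[5,2,3,1] (faults so far: 4)
  step 8: ref 3 -> HIT, frames=[5,2,3,1] (faults so far: 4)
  step 9: ref 1 -> HIT, frames=[5,2,3,1] (faults so far: 4)
  step 10: ref 3 -> HIT, frames=[5,2,3,1] (faults so far: 4)
  step 11: ref 5 -> HIT, frames=[5,2,3,1] (faults so far: 4)
  step 12: ref 4 -> FAULT, evict 5, frames=[4,2,3,1] (faults so far: 5)
  step 13: ref 3 -> HIT, frames=[4,2,3,1] (faults so far: 5)
  step 14: ref 6 -> FAULT, evict 2, frames=[4,6,3,1] (faults so far: 6)
  step 15: ref 5 -> FAULT, evict 3, frames=[4,6,5,1] (faults so far: 7)
  FIFO total faults: 7
--- LRU ---
  step 0: ref 5 -> FAULT, frames=[5,-,-,-] (faults so far: 1)
  step 1: ref 5 -> HIT, frames=[5,-,-,-] (faults so far: 1)
  step 2: ref 5 -> HIT, frames=[5,-,-,-] (faults so far: 1)
  step 3: ref 2 -> FAULT, frames=[5,2,-,-] (faults so far: 2)
  step 4: ref 3 -> FAULT, frames=[5,2,3,-] (faults so far: 3)
  step 5: ref 1 -> FAULT, frames=[5,2,3,1] (faults so far: 4)
  step 6: ref 5 -> HIT, frames=[5,2,3,1] (faults so far: 4)
  step 7: ref 3 -> HIT, frames=[5,2,3,1] (faults so far: 4)
  step 8: ref 3 -> HIT, frames=[5,2,3,1] (faults so far: 4)
  step 9: ref 1 -> HIT, frames=[5,2,3,1] (faults so far: 4)
  step 10: ref 3 -> HIT, frames=[5,2,3,1] (faults so far: 4)
  step 11: ref 5 -> HIT, frames=[5,2,3,1] (faults so far: 4)
  step 12: ref 4 -> FAULT, evict 2, frames=[5,4,3,1] (faults so far: 5)
  step 13: ref 3 -> HIT, frames=[5,4,3,1] (faults so far: 5)
  step 14: ref 6 -> FAULT, evict 1, frames=[5,4,3,6] (faults so far: 6)
  step 15: ref 5 -> HIT, frames=[5,4,3,6] (faults so far: 6)
  LRU total faults: 6
--- Optimal ---
  step 0: ref 5 -> FAULT, frames=[5,-,-,-] (faults so far: 1)
  step 1: ref 5 -> HIT, frames=[5,-,-,-] (faults so far: 1)
  step 2: ref 5 -> HIT, frames=[5,-,-,-] (faults so far: 1)
  step 3: ref 2 -> FAULT, frames=[5,2,-,-] (faults so far: 2)
  step 4: ref 3 -> FAULT, frames=[5,2,3,-] (faults so far: 3)
  step 5: ref 1 -> FAULT, frames=[5,2,3,1] (faults so far: 4)
  step 6: ref 5 -> HIT, frames=[5,2,3,1] (faults so far: 4)
  step 7: ref 3 -> HIT, frames=[5,2,3,1] (faults so far: 4)
  step 8: ref 3 -> HIT, frames=[5,2,3,1] (faults so far: 4)
  step 9: ref 1 -> HIT, frames=[5,2,3,1] (faults so far: 4)
  step 10: ref 3 -> HIT, frames=[5,2,3,1] (faults so far: 4)
  step 11: ref 5 -> HIT, frames=[5,2,3,1] (faults so far: 4)
  step 12: ref 4 -> FAULT, evict 1, frames=[5,2,3,4] (faults so far: 5)
  step 13: ref 3 -> HIT, frames=[5,2,3,4] (faults so far: 5)
  step 14: ref 6 -> FAULT, evict 2, frames=[5,6,3,4] (faults so far: 6)
  step 15: ref 5 -> HIT, frames=[5,6,3,4] (faults so far: 6)
  Optimal total faults: 6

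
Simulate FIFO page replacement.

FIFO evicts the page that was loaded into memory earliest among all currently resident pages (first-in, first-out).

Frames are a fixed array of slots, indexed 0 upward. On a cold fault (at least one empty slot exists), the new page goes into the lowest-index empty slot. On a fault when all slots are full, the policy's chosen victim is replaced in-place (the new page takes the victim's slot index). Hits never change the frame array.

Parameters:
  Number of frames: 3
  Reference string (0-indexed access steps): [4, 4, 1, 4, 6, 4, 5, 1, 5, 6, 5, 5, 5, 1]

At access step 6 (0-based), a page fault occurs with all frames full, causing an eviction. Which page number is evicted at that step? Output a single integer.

Answer: 4

Derivation:
Step 0: ref 4 -> FAULT, frames=[4,-,-]
Step 1: ref 4 -> HIT, frames=[4,-,-]
Step 2: ref 1 -> FAULT, frames=[4,1,-]
Step 3: ref 4 -> HIT, frames=[4,1,-]
Step 4: ref 6 -> FAULT, frames=[4,1,6]
Step 5: ref 4 -> HIT, frames=[4,1,6]
Step 6: ref 5 -> FAULT, evict 4, frames=[5,1,6]
At step 6: evicted page 4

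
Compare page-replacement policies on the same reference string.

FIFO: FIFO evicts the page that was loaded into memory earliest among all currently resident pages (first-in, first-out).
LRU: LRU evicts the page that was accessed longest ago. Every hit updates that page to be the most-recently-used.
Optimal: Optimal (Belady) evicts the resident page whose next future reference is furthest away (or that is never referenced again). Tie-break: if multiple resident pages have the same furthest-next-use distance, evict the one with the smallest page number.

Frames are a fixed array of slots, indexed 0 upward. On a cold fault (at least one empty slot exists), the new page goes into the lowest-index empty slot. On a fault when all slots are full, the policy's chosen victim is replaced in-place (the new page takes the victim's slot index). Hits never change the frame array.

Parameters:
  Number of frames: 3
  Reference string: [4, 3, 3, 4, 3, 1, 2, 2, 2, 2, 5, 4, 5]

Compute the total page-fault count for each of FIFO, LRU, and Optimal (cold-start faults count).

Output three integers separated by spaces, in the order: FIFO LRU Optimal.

--- FIFO ---
  step 0: ref 4 -> FAULT, frames=[4,-,-] (faults so far: 1)
  step 1: ref 3 -> FAULT, frames=[4,3,-] (faults so far: 2)
  step 2: ref 3 -> HIT, frames=[4,3,-] (faults so far: 2)
  step 3: ref 4 -> HIT, frames=[4,3,-] (faults so far: 2)
  step 4: ref 3 -> HIT, frames=[4,3,-] (faults so far: 2)
  step 5: ref 1 -> FAULT, frames=[4,3,1] (faults so far: 3)
  step 6: ref 2 -> FAULT, evict 4, frames=[2,3,1] (faults so far: 4)
  step 7: ref 2 -> HIT, frames=[2,3,1] (faults so far: 4)
  step 8: ref 2 -> HIT, frames=[2,3,1] (faults so far: 4)
  step 9: ref 2 -> HIT, frames=[2,3,1] (faults so far: 4)
  step 10: ref 5 -> FAULT, evict 3, frames=[2,5,1] (faults so far: 5)
  step 11: ref 4 -> FAULT, evict 1, frames=[2,5,4] (faults so far: 6)
  step 12: ref 5 -> HIT, frames=[2,5,4] (faults so far: 6)
  FIFO total faults: 6
--- LRU ---
  step 0: ref 4 -> FAULT, frames=[4,-,-] (faults so far: 1)
  step 1: ref 3 -> FAULT, frames=[4,3,-] (faults so far: 2)
  step 2: ref 3 -> HIT, frames=[4,3,-] (faults so far: 2)
  step 3: ref 4 -> HIT, frames=[4,3,-] (faults so far: 2)
  step 4: ref 3 -> HIT, frames=[4,3,-] (faults so far: 2)
  step 5: ref 1 -> FAULT, frames=[4,3,1] (faults so far: 3)
  step 6: ref 2 -> FAULT, evict 4, frames=[2,3,1] (faults so far: 4)
  step 7: ref 2 -> HIT, frames=[2,3,1] (faults so far: 4)
  step 8: ref 2 -> HIT, frames=[2,3,1] (faults so far: 4)
  step 9: ref 2 -> HIT, frames=[2,3,1] (faults so far: 4)
  step 10: ref 5 -> FAULT, evict 3, frames=[2,5,1] (faults so far: 5)
  step 11: ref 4 -> FAULT, evict 1, frames=[2,5,4] (faults so far: 6)
  step 12: ref 5 -> HIT, frames=[2,5,4] (faults so far: 6)
  LRU total faults: 6
--- Optimal ---
  step 0: ref 4 -> FAULT, frames=[4,-,-] (faults so far: 1)
  step 1: ref 3 -> FAULT, frames=[4,3,-] (faults so far: 2)
  step 2: ref 3 -> HIT, frames=[4,3,-] (faults so far: 2)
  step 3: ref 4 -> HIT, frames=[4,3,-] (faults so far: 2)
  step 4: ref 3 -> HIT, frames=[4,3,-] (faults so far: 2)
  step 5: ref 1 -> FAULT, frames=[4,3,1] (faults so far: 3)
  step 6: ref 2 -> FAULT, evict 1, frames=[4,3,2] (faults so far: 4)
  step 7: ref 2 -> HIT, frames=[4,3,2] (faults so far: 4)
  step 8: ref 2 -> HIT, frames=[4,3,2] (faults so far: 4)
  step 9: ref 2 -> HIT, frames=[4,3,2] (faults so far: 4)
  step 10: ref 5 -> FAULT, evict 2, frames=[4,3,5] (faults so far: 5)
  step 11: ref 4 -> HIT, frames=[4,3,5] (faults so far: 5)
  step 12: ref 5 -> HIT, frames=[4,3,5] (faults so far: 5)
  Optimal total faults: 5

Answer: 6 6 5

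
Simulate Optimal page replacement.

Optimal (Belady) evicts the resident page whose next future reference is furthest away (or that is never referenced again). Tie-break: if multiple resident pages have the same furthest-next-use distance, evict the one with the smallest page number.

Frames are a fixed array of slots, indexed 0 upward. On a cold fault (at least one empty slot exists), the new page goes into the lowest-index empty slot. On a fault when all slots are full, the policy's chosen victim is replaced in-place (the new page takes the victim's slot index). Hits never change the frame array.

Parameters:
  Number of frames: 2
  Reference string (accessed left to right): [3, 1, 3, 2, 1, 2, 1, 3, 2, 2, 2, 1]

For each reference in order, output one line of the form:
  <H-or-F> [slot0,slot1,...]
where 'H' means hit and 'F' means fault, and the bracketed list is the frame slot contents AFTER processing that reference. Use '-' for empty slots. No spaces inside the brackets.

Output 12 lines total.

F [3,-]
F [3,1]
H [3,1]
F [2,1]
H [2,1]
H [2,1]
H [2,1]
F [2,3]
H [2,3]
H [2,3]
H [2,3]
F [1,3]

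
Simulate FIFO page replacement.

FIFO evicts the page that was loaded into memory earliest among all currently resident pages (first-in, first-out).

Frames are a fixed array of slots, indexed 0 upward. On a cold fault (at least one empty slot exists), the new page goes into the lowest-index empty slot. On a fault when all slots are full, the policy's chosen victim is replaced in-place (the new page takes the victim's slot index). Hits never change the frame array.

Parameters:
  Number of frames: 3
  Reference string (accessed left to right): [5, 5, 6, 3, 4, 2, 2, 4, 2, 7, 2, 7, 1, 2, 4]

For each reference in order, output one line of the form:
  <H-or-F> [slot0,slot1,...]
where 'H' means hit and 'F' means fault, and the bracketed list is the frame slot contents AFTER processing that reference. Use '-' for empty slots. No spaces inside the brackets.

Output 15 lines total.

F [5,-,-]
H [5,-,-]
F [5,6,-]
F [5,6,3]
F [4,6,3]
F [4,2,3]
H [4,2,3]
H [4,2,3]
H [4,2,3]
F [4,2,7]
H [4,2,7]
H [4,2,7]
F [1,2,7]
H [1,2,7]
F [1,4,7]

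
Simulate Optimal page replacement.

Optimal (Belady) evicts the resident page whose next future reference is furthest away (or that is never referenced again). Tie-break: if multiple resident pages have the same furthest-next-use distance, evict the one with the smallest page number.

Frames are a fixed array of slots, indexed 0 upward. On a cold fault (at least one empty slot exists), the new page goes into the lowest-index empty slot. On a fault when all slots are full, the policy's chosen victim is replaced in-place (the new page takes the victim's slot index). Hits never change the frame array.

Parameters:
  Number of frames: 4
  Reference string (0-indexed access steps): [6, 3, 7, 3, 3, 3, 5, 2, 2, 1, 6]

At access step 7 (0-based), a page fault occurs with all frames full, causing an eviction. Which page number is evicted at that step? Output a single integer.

Step 0: ref 6 -> FAULT, frames=[6,-,-,-]
Step 1: ref 3 -> FAULT, frames=[6,3,-,-]
Step 2: ref 7 -> FAULT, frames=[6,3,7,-]
Step 3: ref 3 -> HIT, frames=[6,3,7,-]
Step 4: ref 3 -> HIT, frames=[6,3,7,-]
Step 5: ref 3 -> HIT, frames=[6,3,7,-]
Step 6: ref 5 -> FAULT, frames=[6,3,7,5]
Step 7: ref 2 -> FAULT, evict 3, frames=[6,2,7,5]
At step 7: evicted page 3

Answer: 3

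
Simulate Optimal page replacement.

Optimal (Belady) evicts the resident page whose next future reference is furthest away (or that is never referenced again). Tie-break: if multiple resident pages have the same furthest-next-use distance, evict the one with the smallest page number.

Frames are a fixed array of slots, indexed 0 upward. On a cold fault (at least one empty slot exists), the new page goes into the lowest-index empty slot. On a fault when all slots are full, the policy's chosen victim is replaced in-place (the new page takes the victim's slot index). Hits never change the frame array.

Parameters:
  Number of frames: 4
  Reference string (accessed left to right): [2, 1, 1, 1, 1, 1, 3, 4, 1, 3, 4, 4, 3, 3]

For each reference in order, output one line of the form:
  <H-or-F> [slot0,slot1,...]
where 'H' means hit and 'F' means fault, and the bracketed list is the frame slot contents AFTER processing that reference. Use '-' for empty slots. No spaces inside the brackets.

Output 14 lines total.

F [2,-,-,-]
F [2,1,-,-]
H [2,1,-,-]
H [2,1,-,-]
H [2,1,-,-]
H [2,1,-,-]
F [2,1,3,-]
F [2,1,3,4]
H [2,1,3,4]
H [2,1,3,4]
H [2,1,3,4]
H [2,1,3,4]
H [2,1,3,4]
H [2,1,3,4]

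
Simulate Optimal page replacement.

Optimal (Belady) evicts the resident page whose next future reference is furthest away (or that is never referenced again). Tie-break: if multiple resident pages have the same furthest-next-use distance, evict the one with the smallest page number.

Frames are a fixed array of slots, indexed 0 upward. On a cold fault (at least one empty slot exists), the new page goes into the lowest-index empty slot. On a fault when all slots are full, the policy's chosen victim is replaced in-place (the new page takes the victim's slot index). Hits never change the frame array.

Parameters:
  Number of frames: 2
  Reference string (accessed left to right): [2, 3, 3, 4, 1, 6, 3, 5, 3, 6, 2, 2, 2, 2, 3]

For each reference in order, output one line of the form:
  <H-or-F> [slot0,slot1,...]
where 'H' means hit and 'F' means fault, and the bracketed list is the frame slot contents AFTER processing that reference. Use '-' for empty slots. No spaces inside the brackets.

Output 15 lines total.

F [2,-]
F [2,3]
H [2,3]
F [4,3]
F [1,3]
F [6,3]
H [6,3]
F [5,3]
H [5,3]
F [6,3]
F [2,3]
H [2,3]
H [2,3]
H [2,3]
H [2,3]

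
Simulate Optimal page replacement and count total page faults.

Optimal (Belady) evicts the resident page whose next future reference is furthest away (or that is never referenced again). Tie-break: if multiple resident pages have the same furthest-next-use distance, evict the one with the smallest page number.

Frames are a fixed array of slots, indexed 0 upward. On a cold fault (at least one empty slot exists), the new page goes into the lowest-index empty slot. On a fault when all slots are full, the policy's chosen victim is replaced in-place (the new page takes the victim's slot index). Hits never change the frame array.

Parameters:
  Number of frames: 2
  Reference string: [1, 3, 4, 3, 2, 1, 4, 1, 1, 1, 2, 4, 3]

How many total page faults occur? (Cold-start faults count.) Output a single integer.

Step 0: ref 1 → FAULT, frames=[1,-]
Step 1: ref 3 → FAULT, frames=[1,3]
Step 2: ref 4 → FAULT (evict 1), frames=[4,3]
Step 3: ref 3 → HIT, frames=[4,3]
Step 4: ref 2 → FAULT (evict 3), frames=[4,2]
Step 5: ref 1 → FAULT (evict 2), frames=[4,1]
Step 6: ref 4 → HIT, frames=[4,1]
Step 7: ref 1 → HIT, frames=[4,1]
Step 8: ref 1 → HIT, frames=[4,1]
Step 9: ref 1 → HIT, frames=[4,1]
Step 10: ref 2 → FAULT (evict 1), frames=[4,2]
Step 11: ref 4 → HIT, frames=[4,2]
Step 12: ref 3 → FAULT (evict 2), frames=[4,3]
Total faults: 7

Answer: 7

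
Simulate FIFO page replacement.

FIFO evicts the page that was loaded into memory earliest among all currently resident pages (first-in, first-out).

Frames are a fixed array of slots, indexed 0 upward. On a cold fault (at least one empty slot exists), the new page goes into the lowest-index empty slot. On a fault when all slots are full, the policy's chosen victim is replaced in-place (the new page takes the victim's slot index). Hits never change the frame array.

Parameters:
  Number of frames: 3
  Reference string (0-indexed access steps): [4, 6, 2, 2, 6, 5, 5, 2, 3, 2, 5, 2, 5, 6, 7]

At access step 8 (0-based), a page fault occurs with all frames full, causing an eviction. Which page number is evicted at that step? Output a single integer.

Answer: 6

Derivation:
Step 0: ref 4 -> FAULT, frames=[4,-,-]
Step 1: ref 6 -> FAULT, frames=[4,6,-]
Step 2: ref 2 -> FAULT, frames=[4,6,2]
Step 3: ref 2 -> HIT, frames=[4,6,2]
Step 4: ref 6 -> HIT, frames=[4,6,2]
Step 5: ref 5 -> FAULT, evict 4, frames=[5,6,2]
Step 6: ref 5 -> HIT, frames=[5,6,2]
Step 7: ref 2 -> HIT, frames=[5,6,2]
Step 8: ref 3 -> FAULT, evict 6, frames=[5,3,2]
At step 8: evicted page 6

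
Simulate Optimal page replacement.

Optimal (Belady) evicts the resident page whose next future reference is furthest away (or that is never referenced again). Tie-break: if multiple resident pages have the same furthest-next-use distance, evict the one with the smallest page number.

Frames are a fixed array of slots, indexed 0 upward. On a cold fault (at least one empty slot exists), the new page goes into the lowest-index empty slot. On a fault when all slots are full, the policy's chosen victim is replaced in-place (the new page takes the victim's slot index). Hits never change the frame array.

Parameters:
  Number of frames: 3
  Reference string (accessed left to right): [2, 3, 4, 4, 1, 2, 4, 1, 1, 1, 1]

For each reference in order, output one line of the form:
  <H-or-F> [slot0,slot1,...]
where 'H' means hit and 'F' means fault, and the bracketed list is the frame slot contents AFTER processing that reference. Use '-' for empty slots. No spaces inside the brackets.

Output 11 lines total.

F [2,-,-]
F [2,3,-]
F [2,3,4]
H [2,3,4]
F [2,1,4]
H [2,1,4]
H [2,1,4]
H [2,1,4]
H [2,1,4]
H [2,1,4]
H [2,1,4]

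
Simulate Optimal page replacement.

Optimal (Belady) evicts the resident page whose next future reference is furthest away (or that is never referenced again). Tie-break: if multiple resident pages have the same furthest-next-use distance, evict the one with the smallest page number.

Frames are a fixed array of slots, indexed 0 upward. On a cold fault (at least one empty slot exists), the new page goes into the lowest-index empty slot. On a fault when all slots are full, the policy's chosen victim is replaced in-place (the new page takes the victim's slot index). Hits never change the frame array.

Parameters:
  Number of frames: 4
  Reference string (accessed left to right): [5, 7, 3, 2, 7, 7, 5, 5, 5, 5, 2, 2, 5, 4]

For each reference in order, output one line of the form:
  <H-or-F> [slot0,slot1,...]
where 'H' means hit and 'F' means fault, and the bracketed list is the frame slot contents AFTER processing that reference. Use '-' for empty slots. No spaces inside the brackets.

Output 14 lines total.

F [5,-,-,-]
F [5,7,-,-]
F [5,7,3,-]
F [5,7,3,2]
H [5,7,3,2]
H [5,7,3,2]
H [5,7,3,2]
H [5,7,3,2]
H [5,7,3,2]
H [5,7,3,2]
H [5,7,3,2]
H [5,7,3,2]
H [5,7,3,2]
F [5,7,3,4]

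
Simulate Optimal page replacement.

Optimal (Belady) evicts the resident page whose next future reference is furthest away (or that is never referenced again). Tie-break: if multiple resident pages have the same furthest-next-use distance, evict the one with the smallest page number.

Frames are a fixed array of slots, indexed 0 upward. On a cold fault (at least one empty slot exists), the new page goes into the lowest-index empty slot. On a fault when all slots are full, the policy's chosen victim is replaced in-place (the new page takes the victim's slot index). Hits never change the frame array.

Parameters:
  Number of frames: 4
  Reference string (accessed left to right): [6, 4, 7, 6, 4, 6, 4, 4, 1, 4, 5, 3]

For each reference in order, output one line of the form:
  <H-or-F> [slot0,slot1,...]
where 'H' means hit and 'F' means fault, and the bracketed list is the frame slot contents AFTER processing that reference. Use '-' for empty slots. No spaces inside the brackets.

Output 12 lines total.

F [6,-,-,-]
F [6,4,-,-]
F [6,4,7,-]
H [6,4,7,-]
H [6,4,7,-]
H [6,4,7,-]
H [6,4,7,-]
H [6,4,7,-]
F [6,4,7,1]
H [6,4,7,1]
F [6,4,7,5]
F [6,3,7,5]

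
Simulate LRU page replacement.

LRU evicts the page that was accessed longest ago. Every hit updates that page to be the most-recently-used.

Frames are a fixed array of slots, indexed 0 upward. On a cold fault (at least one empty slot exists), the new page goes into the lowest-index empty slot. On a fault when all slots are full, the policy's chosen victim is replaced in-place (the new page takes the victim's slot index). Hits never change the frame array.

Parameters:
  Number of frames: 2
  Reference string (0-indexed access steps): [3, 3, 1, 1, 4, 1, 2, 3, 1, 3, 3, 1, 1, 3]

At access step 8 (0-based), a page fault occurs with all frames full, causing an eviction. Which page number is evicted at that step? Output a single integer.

Step 0: ref 3 -> FAULT, frames=[3,-]
Step 1: ref 3 -> HIT, frames=[3,-]
Step 2: ref 1 -> FAULT, frames=[3,1]
Step 3: ref 1 -> HIT, frames=[3,1]
Step 4: ref 4 -> FAULT, evict 3, frames=[4,1]
Step 5: ref 1 -> HIT, frames=[4,1]
Step 6: ref 2 -> FAULT, evict 4, frames=[2,1]
Step 7: ref 3 -> FAULT, evict 1, frames=[2,3]
Step 8: ref 1 -> FAULT, evict 2, frames=[1,3]
At step 8: evicted page 2

Answer: 2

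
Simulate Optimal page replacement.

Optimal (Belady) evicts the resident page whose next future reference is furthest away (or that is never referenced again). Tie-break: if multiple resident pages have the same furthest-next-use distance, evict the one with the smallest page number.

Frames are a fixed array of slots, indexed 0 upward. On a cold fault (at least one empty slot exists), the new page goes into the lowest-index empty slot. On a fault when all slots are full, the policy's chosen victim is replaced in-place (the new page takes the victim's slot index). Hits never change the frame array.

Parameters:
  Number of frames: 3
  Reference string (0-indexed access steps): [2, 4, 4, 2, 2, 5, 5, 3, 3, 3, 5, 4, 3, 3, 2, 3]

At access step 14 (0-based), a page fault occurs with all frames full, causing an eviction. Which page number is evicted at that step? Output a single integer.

Step 0: ref 2 -> FAULT, frames=[2,-,-]
Step 1: ref 4 -> FAULT, frames=[2,4,-]
Step 2: ref 4 -> HIT, frames=[2,4,-]
Step 3: ref 2 -> HIT, frames=[2,4,-]
Step 4: ref 2 -> HIT, frames=[2,4,-]
Step 5: ref 5 -> FAULT, frames=[2,4,5]
Step 6: ref 5 -> HIT, frames=[2,4,5]
Step 7: ref 3 -> FAULT, evict 2, frames=[3,4,5]
Step 8: ref 3 -> HIT, frames=[3,4,5]
Step 9: ref 3 -> HIT, frames=[3,4,5]
Step 10: ref 5 -> HIT, frames=[3,4,5]
Step 11: ref 4 -> HIT, frames=[3,4,5]
Step 12: ref 3 -> HIT, frames=[3,4,5]
Step 13: ref 3 -> HIT, frames=[3,4,5]
Step 14: ref 2 -> FAULT, evict 4, frames=[3,2,5]
At step 14: evicted page 4

Answer: 4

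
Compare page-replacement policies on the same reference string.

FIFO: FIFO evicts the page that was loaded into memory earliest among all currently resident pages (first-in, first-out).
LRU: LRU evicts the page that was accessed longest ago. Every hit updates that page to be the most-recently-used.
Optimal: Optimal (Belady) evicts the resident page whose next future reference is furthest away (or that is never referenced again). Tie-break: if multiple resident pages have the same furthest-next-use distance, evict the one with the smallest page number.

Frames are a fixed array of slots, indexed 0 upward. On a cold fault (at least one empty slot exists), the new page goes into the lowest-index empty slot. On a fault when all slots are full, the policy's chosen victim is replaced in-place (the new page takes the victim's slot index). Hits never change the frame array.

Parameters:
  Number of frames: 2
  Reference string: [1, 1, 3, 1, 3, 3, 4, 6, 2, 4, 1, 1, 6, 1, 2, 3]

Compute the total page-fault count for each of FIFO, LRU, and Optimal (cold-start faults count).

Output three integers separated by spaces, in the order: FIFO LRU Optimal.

--- FIFO ---
  step 0: ref 1 -> FAULT, frames=[1,-] (faults so far: 1)
  step 1: ref 1 -> HIT, frames=[1,-] (faults so far: 1)
  step 2: ref 3 -> FAULT, frames=[1,3] (faults so far: 2)
  step 3: ref 1 -> HIT, frames=[1,3] (faults so far: 2)
  step 4: ref 3 -> HIT, frames=[1,3] (faults so far: 2)
  step 5: ref 3 -> HIT, frames=[1,3] (faults so far: 2)
  step 6: ref 4 -> FAULT, evict 1, frames=[4,3] (faults so far: 3)
  step 7: ref 6 -> FAULT, evict 3, frames=[4,6] (faults so far: 4)
  step 8: ref 2 -> FAULT, evict 4, frames=[2,6] (faults so far: 5)
  step 9: ref 4 -> FAULT, evict 6, frames=[2,4] (faults so far: 6)
  step 10: ref 1 -> FAULT, evict 2, frames=[1,4] (faults so far: 7)
  step 11: ref 1 -> HIT, frames=[1,4] (faults so far: 7)
  step 12: ref 6 -> FAULT, evict 4, frames=[1,6] (faults so far: 8)
  step 13: ref 1 -> HIT, frames=[1,6] (faults so far: 8)
  step 14: ref 2 -> FAULT, evict 1, frames=[2,6] (faults so far: 9)
  step 15: ref 3 -> FAULT, evict 6, frames=[2,3] (faults so far: 10)
  FIFO total faults: 10
--- LRU ---
  step 0: ref 1 -> FAULT, frames=[1,-] (faults so far: 1)
  step 1: ref 1 -> HIT, frames=[1,-] (faults so far: 1)
  step 2: ref 3 -> FAULT, frames=[1,3] (faults so far: 2)
  step 3: ref 1 -> HIT, frames=[1,3] (faults so far: 2)
  step 4: ref 3 -> HIT, frames=[1,3] (faults so far: 2)
  step 5: ref 3 -> HIT, frames=[1,3] (faults so far: 2)
  step 6: ref 4 -> FAULT, evict 1, frames=[4,3] (faults so far: 3)
  step 7: ref 6 -> FAULT, evict 3, frames=[4,6] (faults so far: 4)
  step 8: ref 2 -> FAULT, evict 4, frames=[2,6] (faults so far: 5)
  step 9: ref 4 -> FAULT, evict 6, frames=[2,4] (faults so far: 6)
  step 10: ref 1 -> FAULT, evict 2, frames=[1,4] (faults so far: 7)
  step 11: ref 1 -> HIT, frames=[1,4] (faults so far: 7)
  step 12: ref 6 -> FAULT, evict 4, frames=[1,6] (faults so far: 8)
  step 13: ref 1 -> HIT, frames=[1,6] (faults so far: 8)
  step 14: ref 2 -> FAULT, evict 6, frames=[1,2] (faults so far: 9)
  step 15: ref 3 -> FAULT, evict 1, frames=[3,2] (faults so far: 10)
  LRU total faults: 10
--- Optimal ---
  step 0: ref 1 -> FAULT, frames=[1,-] (faults so far: 1)
  step 1: ref 1 -> HIT, frames=[1,-] (faults so far: 1)
  step 2: ref 3 -> FAULT, frames=[1,3] (faults so far: 2)
  step 3: ref 1 -> HIT, frames=[1,3] (faults so far: 2)
  step 4: ref 3 -> HIT, frames=[1,3] (faults so far: 2)
  step 5: ref 3 -> HIT, frames=[1,3] (faults so far: 2)
  step 6: ref 4 -> FAULT, evict 3, frames=[1,4] (faults so far: 3)
  step 7: ref 6 -> FAULT, evict 1, frames=[6,4] (faults so far: 4)
  step 8: ref 2 -> FAULT, evict 6, frames=[2,4] (faults so far: 5)
  step 9: ref 4 -> HIT, frames=[2,4] (faults so far: 5)
  step 10: ref 1 -> FAULT, evict 4, frames=[2,1] (faults so far: 6)
  step 11: ref 1 -> HIT, frames=[2,1] (faults so far: 6)
  step 12: ref 6 -> FAULT, evict 2, frames=[6,1] (faults so far: 7)
  step 13: ref 1 -> HIT, frames=[6,1] (faults so far: 7)
  step 14: ref 2 -> FAULT, evict 1, frames=[6,2] (faults so far: 8)
  step 15: ref 3 -> FAULT, evict 2, frames=[6,3] (faults so far: 9)
  Optimal total faults: 9

Answer: 10 10 9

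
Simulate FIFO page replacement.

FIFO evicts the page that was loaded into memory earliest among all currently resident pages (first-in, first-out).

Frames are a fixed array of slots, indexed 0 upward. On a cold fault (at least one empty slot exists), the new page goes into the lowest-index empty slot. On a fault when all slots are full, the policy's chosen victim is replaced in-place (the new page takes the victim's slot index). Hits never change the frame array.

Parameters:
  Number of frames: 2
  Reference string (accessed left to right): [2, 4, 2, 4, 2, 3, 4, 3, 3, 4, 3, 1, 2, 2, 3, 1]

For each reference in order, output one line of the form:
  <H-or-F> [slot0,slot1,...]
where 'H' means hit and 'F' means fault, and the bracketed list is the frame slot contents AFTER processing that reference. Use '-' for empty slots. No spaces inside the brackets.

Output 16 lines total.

F [2,-]
F [2,4]
H [2,4]
H [2,4]
H [2,4]
F [3,4]
H [3,4]
H [3,4]
H [3,4]
H [3,4]
H [3,4]
F [3,1]
F [2,1]
H [2,1]
F [2,3]
F [1,3]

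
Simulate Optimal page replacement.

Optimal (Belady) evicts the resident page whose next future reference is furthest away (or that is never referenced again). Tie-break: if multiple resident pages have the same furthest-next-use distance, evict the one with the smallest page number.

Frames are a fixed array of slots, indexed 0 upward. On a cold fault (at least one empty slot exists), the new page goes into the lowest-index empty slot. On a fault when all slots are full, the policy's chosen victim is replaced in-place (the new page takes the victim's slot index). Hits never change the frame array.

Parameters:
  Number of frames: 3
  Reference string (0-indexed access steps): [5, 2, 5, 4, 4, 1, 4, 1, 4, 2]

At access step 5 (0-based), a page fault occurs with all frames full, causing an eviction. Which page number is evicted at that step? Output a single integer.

Answer: 5

Derivation:
Step 0: ref 5 -> FAULT, frames=[5,-,-]
Step 1: ref 2 -> FAULT, frames=[5,2,-]
Step 2: ref 5 -> HIT, frames=[5,2,-]
Step 3: ref 4 -> FAULT, frames=[5,2,4]
Step 4: ref 4 -> HIT, frames=[5,2,4]
Step 5: ref 1 -> FAULT, evict 5, frames=[1,2,4]
At step 5: evicted page 5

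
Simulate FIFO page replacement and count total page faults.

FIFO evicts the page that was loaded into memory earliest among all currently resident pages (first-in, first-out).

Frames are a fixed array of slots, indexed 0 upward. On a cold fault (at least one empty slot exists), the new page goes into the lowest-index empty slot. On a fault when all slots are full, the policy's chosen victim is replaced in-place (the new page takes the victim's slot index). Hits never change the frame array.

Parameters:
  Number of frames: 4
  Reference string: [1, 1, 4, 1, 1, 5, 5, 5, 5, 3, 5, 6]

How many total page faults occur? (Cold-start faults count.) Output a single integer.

Step 0: ref 1 → FAULT, frames=[1,-,-,-]
Step 1: ref 1 → HIT, frames=[1,-,-,-]
Step 2: ref 4 → FAULT, frames=[1,4,-,-]
Step 3: ref 1 → HIT, frames=[1,4,-,-]
Step 4: ref 1 → HIT, frames=[1,4,-,-]
Step 5: ref 5 → FAULT, frames=[1,4,5,-]
Step 6: ref 5 → HIT, frames=[1,4,5,-]
Step 7: ref 5 → HIT, frames=[1,4,5,-]
Step 8: ref 5 → HIT, frames=[1,4,5,-]
Step 9: ref 3 → FAULT, frames=[1,4,5,3]
Step 10: ref 5 → HIT, frames=[1,4,5,3]
Step 11: ref 6 → FAULT (evict 1), frames=[6,4,5,3]
Total faults: 5

Answer: 5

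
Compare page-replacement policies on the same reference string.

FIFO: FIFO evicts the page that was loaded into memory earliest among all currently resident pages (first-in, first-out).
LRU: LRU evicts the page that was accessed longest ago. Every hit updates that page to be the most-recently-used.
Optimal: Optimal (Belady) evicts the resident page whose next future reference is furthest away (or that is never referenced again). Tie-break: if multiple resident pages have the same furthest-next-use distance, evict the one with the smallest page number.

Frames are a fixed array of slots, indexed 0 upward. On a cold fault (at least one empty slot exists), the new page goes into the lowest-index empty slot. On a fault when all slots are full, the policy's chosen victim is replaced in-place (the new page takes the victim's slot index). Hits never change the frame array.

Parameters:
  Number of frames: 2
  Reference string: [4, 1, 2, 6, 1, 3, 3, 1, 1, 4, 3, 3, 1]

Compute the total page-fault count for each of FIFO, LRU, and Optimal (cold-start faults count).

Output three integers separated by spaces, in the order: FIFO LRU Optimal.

Answer: 8 9 7

Derivation:
--- FIFO ---
  step 0: ref 4 -> FAULT, frames=[4,-] (faults so far: 1)
  step 1: ref 1 -> FAULT, frames=[4,1] (faults so far: 2)
  step 2: ref 2 -> FAULT, evict 4, frames=[2,1] (faults so far: 3)
  step 3: ref 6 -> FAULT, evict 1, frames=[2,6] (faults so far: 4)
  step 4: ref 1 -> FAULT, evict 2, frames=[1,6] (faults so far: 5)
  step 5: ref 3 -> FAULT, evict 6, frames=[1,3] (faults so far: 6)
  step 6: ref 3 -> HIT, frames=[1,3] (faults so far: 6)
  step 7: ref 1 -> HIT, frames=[1,3] (faults so far: 6)
  step 8: ref 1 -> HIT, frames=[1,3] (faults so far: 6)
  step 9: ref 4 -> FAULT, evict 1, frames=[4,3] (faults so far: 7)
  step 10: ref 3 -> HIT, frames=[4,3] (faults so far: 7)
  step 11: ref 3 -> HIT, frames=[4,3] (faults so far: 7)
  step 12: ref 1 -> FAULT, evict 3, frames=[4,1] (faults so far: 8)
  FIFO total faults: 8
--- LRU ---
  step 0: ref 4 -> FAULT, frames=[4,-] (faults so far: 1)
  step 1: ref 1 -> FAULT, frames=[4,1] (faults so far: 2)
  step 2: ref 2 -> FAULT, evict 4, frames=[2,1] (faults so far: 3)
  step 3: ref 6 -> FAULT, evict 1, frames=[2,6] (faults so far: 4)
  step 4: ref 1 -> FAULT, evict 2, frames=[1,6] (faults so far: 5)
  step 5: ref 3 -> FAULT, evict 6, frames=[1,3] (faults so far: 6)
  step 6: ref 3 -> HIT, frames=[1,3] (faults so far: 6)
  step 7: ref 1 -> HIT, frames=[1,3] (faults so far: 6)
  step 8: ref 1 -> HIT, frames=[1,3] (faults so far: 6)
  step 9: ref 4 -> FAULT, evict 3, frames=[1,4] (faults so far: 7)
  step 10: ref 3 -> FAULT, evict 1, frames=[3,4] (faults so far: 8)
  step 11: ref 3 -> HIT, frames=[3,4] (faults so far: 8)
  step 12: ref 1 -> FAULT, evict 4, frames=[3,1] (faults so far: 9)
  LRU total faults: 9
--- Optimal ---
  step 0: ref 4 -> FAULT, frames=[4,-] (faults so far: 1)
  step 1: ref 1 -> FAULT, frames=[4,1] (faults so far: 2)
  step 2: ref 2 -> FAULT, evict 4, frames=[2,1] (faults so far: 3)
  step 3: ref 6 -> FAULT, evict 2, frames=[6,1] (faults so far: 4)
  step 4: ref 1 -> HIT, frames=[6,1] (faults so far: 4)
  step 5: ref 3 -> FAULT, evict 6, frames=[3,1] (faults so far: 5)
  step 6: ref 3 -> HIT, frames=[3,1] (faults so far: 5)
  step 7: ref 1 -> HIT, frames=[3,1] (faults so far: 5)
  step 8: ref 1 -> HIT, frames=[3,1] (faults so far: 5)
  step 9: ref 4 -> FAULT, evict 1, frames=[3,4] (faults so far: 6)
  step 10: ref 3 -> HIT, frames=[3,4] (faults so far: 6)
  step 11: ref 3 -> HIT, frames=[3,4] (faults so far: 6)
  step 12: ref 1 -> FAULT, evict 3, frames=[1,4] (faults so far: 7)
  Optimal total faults: 7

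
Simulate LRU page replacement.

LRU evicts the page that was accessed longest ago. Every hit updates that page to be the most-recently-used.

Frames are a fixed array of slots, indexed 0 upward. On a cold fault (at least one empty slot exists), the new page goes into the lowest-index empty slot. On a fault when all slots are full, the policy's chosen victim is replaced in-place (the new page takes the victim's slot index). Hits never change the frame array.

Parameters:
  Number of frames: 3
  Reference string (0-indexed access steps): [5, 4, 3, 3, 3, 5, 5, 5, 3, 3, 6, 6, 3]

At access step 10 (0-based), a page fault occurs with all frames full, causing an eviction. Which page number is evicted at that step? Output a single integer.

Step 0: ref 5 -> FAULT, frames=[5,-,-]
Step 1: ref 4 -> FAULT, frames=[5,4,-]
Step 2: ref 3 -> FAULT, frames=[5,4,3]
Step 3: ref 3 -> HIT, frames=[5,4,3]
Step 4: ref 3 -> HIT, frames=[5,4,3]
Step 5: ref 5 -> HIT, frames=[5,4,3]
Step 6: ref 5 -> HIT, frames=[5,4,3]
Step 7: ref 5 -> HIT, frames=[5,4,3]
Step 8: ref 3 -> HIT, frames=[5,4,3]
Step 9: ref 3 -> HIT, frames=[5,4,3]
Step 10: ref 6 -> FAULT, evict 4, frames=[5,6,3]
At step 10: evicted page 4

Answer: 4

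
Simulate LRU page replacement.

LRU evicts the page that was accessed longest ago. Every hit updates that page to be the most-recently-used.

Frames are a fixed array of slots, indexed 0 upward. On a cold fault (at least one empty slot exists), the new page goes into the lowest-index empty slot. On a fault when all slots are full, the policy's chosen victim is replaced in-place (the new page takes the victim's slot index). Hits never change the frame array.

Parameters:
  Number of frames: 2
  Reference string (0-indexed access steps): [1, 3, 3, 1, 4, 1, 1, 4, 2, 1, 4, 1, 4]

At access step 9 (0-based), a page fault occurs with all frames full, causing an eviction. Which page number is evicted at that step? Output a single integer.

Answer: 4

Derivation:
Step 0: ref 1 -> FAULT, frames=[1,-]
Step 1: ref 3 -> FAULT, frames=[1,3]
Step 2: ref 3 -> HIT, frames=[1,3]
Step 3: ref 1 -> HIT, frames=[1,3]
Step 4: ref 4 -> FAULT, evict 3, frames=[1,4]
Step 5: ref 1 -> HIT, frames=[1,4]
Step 6: ref 1 -> HIT, frames=[1,4]
Step 7: ref 4 -> HIT, frames=[1,4]
Step 8: ref 2 -> FAULT, evict 1, frames=[2,4]
Step 9: ref 1 -> FAULT, evict 4, frames=[2,1]
At step 9: evicted page 4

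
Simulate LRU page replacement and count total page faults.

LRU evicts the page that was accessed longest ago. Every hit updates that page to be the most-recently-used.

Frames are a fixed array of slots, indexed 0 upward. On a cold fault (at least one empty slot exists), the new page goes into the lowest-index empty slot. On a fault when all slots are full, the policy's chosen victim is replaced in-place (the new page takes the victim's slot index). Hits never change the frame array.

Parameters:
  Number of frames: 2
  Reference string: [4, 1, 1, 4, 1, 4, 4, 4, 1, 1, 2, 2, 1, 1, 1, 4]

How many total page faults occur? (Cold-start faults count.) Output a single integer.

Step 0: ref 4 → FAULT, frames=[4,-]
Step 1: ref 1 → FAULT, frames=[4,1]
Step 2: ref 1 → HIT, frames=[4,1]
Step 3: ref 4 → HIT, frames=[4,1]
Step 4: ref 1 → HIT, frames=[4,1]
Step 5: ref 4 → HIT, frames=[4,1]
Step 6: ref 4 → HIT, frames=[4,1]
Step 7: ref 4 → HIT, frames=[4,1]
Step 8: ref 1 → HIT, frames=[4,1]
Step 9: ref 1 → HIT, frames=[4,1]
Step 10: ref 2 → FAULT (evict 4), frames=[2,1]
Step 11: ref 2 → HIT, frames=[2,1]
Step 12: ref 1 → HIT, frames=[2,1]
Step 13: ref 1 → HIT, frames=[2,1]
Step 14: ref 1 → HIT, frames=[2,1]
Step 15: ref 4 → FAULT (evict 2), frames=[4,1]
Total faults: 4

Answer: 4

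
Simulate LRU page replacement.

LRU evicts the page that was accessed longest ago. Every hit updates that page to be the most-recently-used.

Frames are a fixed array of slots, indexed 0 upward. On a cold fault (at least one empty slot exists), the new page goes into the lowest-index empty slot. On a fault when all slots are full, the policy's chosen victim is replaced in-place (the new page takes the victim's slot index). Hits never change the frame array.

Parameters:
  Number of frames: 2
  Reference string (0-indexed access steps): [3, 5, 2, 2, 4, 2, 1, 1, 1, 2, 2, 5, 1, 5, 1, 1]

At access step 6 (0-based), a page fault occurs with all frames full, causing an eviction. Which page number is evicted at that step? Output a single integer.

Answer: 4

Derivation:
Step 0: ref 3 -> FAULT, frames=[3,-]
Step 1: ref 5 -> FAULT, frames=[3,5]
Step 2: ref 2 -> FAULT, evict 3, frames=[2,5]
Step 3: ref 2 -> HIT, frames=[2,5]
Step 4: ref 4 -> FAULT, evict 5, frames=[2,4]
Step 5: ref 2 -> HIT, frames=[2,4]
Step 6: ref 1 -> FAULT, evict 4, frames=[2,1]
At step 6: evicted page 4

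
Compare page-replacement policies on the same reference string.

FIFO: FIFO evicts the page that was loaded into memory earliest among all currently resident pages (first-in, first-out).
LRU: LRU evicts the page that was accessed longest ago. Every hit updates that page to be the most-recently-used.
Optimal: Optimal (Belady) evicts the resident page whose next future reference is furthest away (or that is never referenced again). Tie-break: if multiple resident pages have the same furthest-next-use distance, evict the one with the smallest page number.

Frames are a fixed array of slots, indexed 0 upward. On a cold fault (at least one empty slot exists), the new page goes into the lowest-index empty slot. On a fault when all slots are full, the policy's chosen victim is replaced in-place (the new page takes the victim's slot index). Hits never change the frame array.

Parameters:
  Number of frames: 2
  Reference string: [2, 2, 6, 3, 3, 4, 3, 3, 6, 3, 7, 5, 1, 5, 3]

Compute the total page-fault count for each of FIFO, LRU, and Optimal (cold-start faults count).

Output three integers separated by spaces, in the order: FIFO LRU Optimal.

--- FIFO ---
  step 0: ref 2 -> FAULT, frames=[2,-] (faults so far: 1)
  step 1: ref 2 -> HIT, frames=[2,-] (faults so far: 1)
  step 2: ref 6 -> FAULT, frames=[2,6] (faults so far: 2)
  step 3: ref 3 -> FAULT, evict 2, frames=[3,6] (faults so far: 3)
  step 4: ref 3 -> HIT, frames=[3,6] (faults so far: 3)
  step 5: ref 4 -> FAULT, evict 6, frames=[3,4] (faults so far: 4)
  step 6: ref 3 -> HIT, frames=[3,4] (faults so far: 4)
  step 7: ref 3 -> HIT, frames=[3,4] (faults so far: 4)
  step 8: ref 6 -> FAULT, evict 3, frames=[6,4] (faults so far: 5)
  step 9: ref 3 -> FAULT, evict 4, frames=[6,3] (faults so far: 6)
  step 10: ref 7 -> FAULT, evict 6, frames=[7,3] (faults so far: 7)
  step 11: ref 5 -> FAULT, evict 3, frames=[7,5] (faults so far: 8)
  step 12: ref 1 -> FAULT, evict 7, frames=[1,5] (faults so far: 9)
  step 13: ref 5 -> HIT, frames=[1,5] (faults so far: 9)
  step 14: ref 3 -> FAULT, evict 5, frames=[1,3] (faults so far: 10)
  FIFO total faults: 10
--- LRU ---
  step 0: ref 2 -> FAULT, frames=[2,-] (faults so far: 1)
  step 1: ref 2 -> HIT, frames=[2,-] (faults so far: 1)
  step 2: ref 6 -> FAULT, frames=[2,6] (faults so far: 2)
  step 3: ref 3 -> FAULT, evict 2, frames=[3,6] (faults so far: 3)
  step 4: ref 3 -> HIT, frames=[3,6] (faults so far: 3)
  step 5: ref 4 -> FAULT, evict 6, frames=[3,4] (faults so far: 4)
  step 6: ref 3 -> HIT, frames=[3,4] (faults so far: 4)
  step 7: ref 3 -> HIT, frames=[3,4] (faults so far: 4)
  step 8: ref 6 -> FAULT, evict 4, frames=[3,6] (faults so far: 5)
  step 9: ref 3 -> HIT, frames=[3,6] (faults so far: 5)
  step 10: ref 7 -> FAULT, evict 6, frames=[3,7] (faults so far: 6)
  step 11: ref 5 -> FAULT, evict 3, frames=[5,7] (faults so far: 7)
  step 12: ref 1 -> FAULT, evict 7, frames=[5,1] (faults so far: 8)
  step 13: ref 5 -> HIT, frames=[5,1] (faults so far: 8)
  step 14: ref 3 -> FAULT, evict 1, frames=[5,3] (faults so far: 9)
  LRU total faults: 9
--- Optimal ---
  step 0: ref 2 -> FAULT, frames=[2,-] (faults so far: 1)
  step 1: ref 2 -> HIT, frames=[2,-] (faults so far: 1)
  step 2: ref 6 -> FAULT, frames=[2,6] (faults so far: 2)
  step 3: ref 3 -> FAULT, evict 2, frames=[3,6] (faults so far: 3)
  step 4: ref 3 -> HIT, frames=[3,6] (faults so far: 3)
  step 5: ref 4 -> FAULT, evict 6, frames=[3,4] (faults so far: 4)
  step 6: ref 3 -> HIT, frames=[3,4] (faults so far: 4)
  step 7: ref 3 -> HIT, frames=[3,4] (faults so far: 4)
  step 8: ref 6 -> FAULT, evict 4, frames=[3,6] (faults so far: 5)
  step 9: ref 3 -> HIT, frames=[3,6] (faults so far: 5)
  step 10: ref 7 -> FAULT, evict 6, frames=[3,7] (faults so far: 6)
  step 11: ref 5 -> FAULT, evict 7, frames=[3,5] (faults so far: 7)
  step 12: ref 1 -> FAULT, evict 3, frames=[1,5] (faults so far: 8)
  step 13: ref 5 -> HIT, frames=[1,5] (faults so far: 8)
  step 14: ref 3 -> FAULT, evict 1, frames=[3,5] (faults so far: 9)
  Optimal total faults: 9

Answer: 10 9 9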